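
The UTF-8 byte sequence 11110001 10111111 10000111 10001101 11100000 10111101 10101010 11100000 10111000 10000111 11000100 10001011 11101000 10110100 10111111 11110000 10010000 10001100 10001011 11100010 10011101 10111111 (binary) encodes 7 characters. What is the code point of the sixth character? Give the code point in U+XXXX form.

U+1030B

Offset 0: leading byte 0xF1 = 11110001 → 4-byte char #1 = F1 BF 87 8D.
Offset 4: leading byte 0xE0 = 11100000 → 3-byte char #2 = E0 BD AA.
Offset 7: leading byte 0xE0 = 11100000 → 3-byte char #3 = E0 B8 87.
Offset 10: leading byte 0xC4 = 11000100 → 2-byte char #4 = C4 8B.
Offset 12: leading byte 0xE8 = 11101000 → 3-byte char #5 = E8 B4 BF.
Offset 15: leading byte 0xF0 = 11110000 → 4-byte char #6 = F0 90 8C 8B.
Leading byte 0xF0 = 11110000 matches 11110xxx → 4-byte sequence.
Byte 1: 0xF0 = 11110000, payload 000 (3 bits).
Byte 2: 0x90 = 10010000 (10xxxxxx ✓), payload 010000.
Byte 3: 0x8C = 10001100 (10xxxxxx ✓), payload 001100.
Byte 4: 0x8B = 10001011 (10xxxxxx ✓), payload 001011.
Concatenate: 000010000001100001011 = 0x1030B (21 bits → U+1030B).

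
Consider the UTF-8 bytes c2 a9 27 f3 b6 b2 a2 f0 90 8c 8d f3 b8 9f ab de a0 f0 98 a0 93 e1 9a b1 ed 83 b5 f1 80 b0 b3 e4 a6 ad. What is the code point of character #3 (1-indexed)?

U+F6CA2

Offset 0: leading byte 0xC2 = 11000010 → 2-byte char #1 = C2 A9.
Offset 2: leading byte 0x27 = 00100111 → 1-byte char #2 = 27.
Offset 3: leading byte 0xF3 = 11110011 → 4-byte char #3 = F3 B6 B2 A2.
Leading byte 0xF3 = 11110011 matches 11110xxx → 4-byte sequence.
Byte 1: 0xF3 = 11110011, payload 011 (3 bits).
Byte 2: 0xB6 = 10110110 (10xxxxxx ✓), payload 110110.
Byte 3: 0xB2 = 10110010 (10xxxxxx ✓), payload 110010.
Byte 4: 0xA2 = 10100010 (10xxxxxx ✓), payload 100010.
Concatenate: 011110110110010100010 = 0xF6CA2 (21 bits → U+F6CA2).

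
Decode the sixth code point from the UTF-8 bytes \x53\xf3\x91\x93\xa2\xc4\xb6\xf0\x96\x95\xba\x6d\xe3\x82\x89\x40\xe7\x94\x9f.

U+3089

Offset 0: leading byte 0x53 = 01010011 → 1-byte char #1 = 53.
Offset 1: leading byte 0xF3 = 11110011 → 4-byte char #2 = F3 91 93 A2.
Offset 5: leading byte 0xC4 = 11000100 → 2-byte char #3 = C4 B6.
Offset 7: leading byte 0xF0 = 11110000 → 4-byte char #4 = F0 96 95 BA.
Offset 11: leading byte 0x6D = 01101101 → 1-byte char #5 = 6D.
Offset 12: leading byte 0xE3 = 11100011 → 3-byte char #6 = E3 82 89.
Leading byte 0xE3 = 11100011 matches 1110xxxx → 3-byte sequence.
Byte 1: 0xE3 = 11100011, payload 0011 (4 bits).
Byte 2: 0x82 = 10000010 (10xxxxxx ✓), payload 000010.
Byte 3: 0x89 = 10001001 (10xxxxxx ✓), payload 001001.
Concatenate: 0011000010001001 = 0x3089 (16 bits → U+3089).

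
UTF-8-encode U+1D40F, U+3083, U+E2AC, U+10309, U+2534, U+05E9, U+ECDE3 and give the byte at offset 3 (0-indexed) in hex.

U+1D40F → 4-byte form F0 9D 90 8F at offsets 0–3.
Offset 3 falls in char 1's range; it's byte 4 of F0 9D 90 8F = 0x8F.

0x8F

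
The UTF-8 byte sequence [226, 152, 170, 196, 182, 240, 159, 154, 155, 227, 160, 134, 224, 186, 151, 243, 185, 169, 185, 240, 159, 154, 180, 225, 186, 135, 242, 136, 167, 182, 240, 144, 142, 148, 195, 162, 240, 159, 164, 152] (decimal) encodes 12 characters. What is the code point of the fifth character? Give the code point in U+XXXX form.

Offset 0: leading byte 0xE2 = 11100010 → 3-byte char #1 = E2 98 AA.
Offset 3: leading byte 0xC4 = 11000100 → 2-byte char #2 = C4 B6.
Offset 5: leading byte 0xF0 = 11110000 → 4-byte char #3 = F0 9F 9A 9B.
Offset 9: leading byte 0xE3 = 11100011 → 3-byte char #4 = E3 A0 86.
Offset 12: leading byte 0xE0 = 11100000 → 3-byte char #5 = E0 BA 97.
Leading byte 0xE0 = 11100000 matches 1110xxxx → 3-byte sequence.
Byte 1: 0xE0 = 11100000, payload 0000 (4 bits).
Byte 2: 0xBA = 10111010 (10xxxxxx ✓), payload 111010.
Byte 3: 0x97 = 10010111 (10xxxxxx ✓), payload 010111.
Concatenate: 0000111010010111 = 0xE97 (16 bits → U+0E97).

U+0E97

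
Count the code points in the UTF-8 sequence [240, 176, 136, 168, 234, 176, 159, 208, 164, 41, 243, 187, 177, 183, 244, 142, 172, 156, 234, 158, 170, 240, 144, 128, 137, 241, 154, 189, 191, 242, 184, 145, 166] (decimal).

10

Byte at offset 0: 0xF0 = 11110000 → 4-byte char (#1). Advance 4.
Byte at offset 4: 0xEA = 11101010 → 3-byte char (#2). Advance 3.
Byte at offset 7: 0xD0 = 11010000 → 2-byte char (#3). Advance 2.
Byte at offset 9: 0x29 = 00101001 → 1-byte char (#4). Advance 1.
Byte at offset 10: 0xF3 = 11110011 → 4-byte char (#5). Advance 4.
Byte at offset 14: 0xF4 = 11110100 → 4-byte char (#6). Advance 4.
Byte at offset 18: 0xEA = 11101010 → 3-byte char (#7). Advance 3.
Byte at offset 21: 0xF0 = 11110000 → 4-byte char (#8). Advance 4.
Byte at offset 25: 0xF1 = 11110001 → 4-byte char (#9). Advance 4.
Byte at offset 29: 0xF2 = 11110010 → 4-byte char (#10). Advance 4.
Reached end at offset 33 after 10 code points.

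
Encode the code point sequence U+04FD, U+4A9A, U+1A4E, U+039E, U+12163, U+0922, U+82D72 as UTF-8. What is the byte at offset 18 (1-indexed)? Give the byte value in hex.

0xF2

1-indexed offset 18 is 0-indexed offset 17.
U+04FD → 2-byte form D3 BD at offsets 0–1.
U+4A9A → 3-byte form E4 AA 9A at offsets 2–4.
U+1A4E → 3-byte form E1 A9 8E at offsets 5–7.
U+039E → 2-byte form CE 9E at offsets 8–9.
U+12163 → 4-byte form F0 92 85 A3 at offsets 10–13.
U+0922 → 3-byte form E0 A4 A2 at offsets 14–16.
U+82D72 → 4-byte form F2 82 B5 B2 at offsets 17–20.
Offset 17 falls in char 7's range; it's byte 1 of F2 82 B5 B2 = 0xF2.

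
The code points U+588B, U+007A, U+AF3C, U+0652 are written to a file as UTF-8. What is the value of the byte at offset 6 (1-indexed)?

0xBC

1-indexed offset 6 is 0-indexed offset 5.
U+588B → 3-byte form E5 A2 8B at offsets 0–2.
U+007A → 1-byte form 7A at offsets 3–3.
U+AF3C → 3-byte form EA BC BC at offsets 4–6.
Offset 5 falls in char 3's range; it's byte 2 of EA BC BC = 0xBC.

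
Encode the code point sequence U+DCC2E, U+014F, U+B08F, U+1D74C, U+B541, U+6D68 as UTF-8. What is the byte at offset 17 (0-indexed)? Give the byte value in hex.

U+DCC2E → 4-byte form F3 9C B0 AE at offsets 0–3.
U+014F → 2-byte form C5 8F at offsets 4–5.
U+B08F → 3-byte form EB 82 8F at offsets 6–8.
U+1D74C → 4-byte form F0 9D 9D 8C at offsets 9–12.
U+B541 → 3-byte form EB 95 81 at offsets 13–15.
U+6D68 → 3-byte form E6 B5 A8 at offsets 16–18.
Offset 17 falls in char 6's range; it's byte 2 of E6 B5 A8 = 0xB5.

0xB5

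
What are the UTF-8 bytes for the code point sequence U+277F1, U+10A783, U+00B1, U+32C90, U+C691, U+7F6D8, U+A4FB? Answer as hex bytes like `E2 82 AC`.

F0 A7 9F B1 F4 8A 9E 83 C2 B1 F0 B2 B2 90 EC 9A 91 F1 BF 9B 98 EA 93 BB

U+277F1: 4-byte form → F0 A7 9F B1.
U+10A783: 4-byte form → F4 8A 9E 83.
U+00B1: 2-byte form → C2 B1.
U+32C90: 4-byte form → F0 B2 B2 90.
U+C691: 3-byte form → EC 9A 91.
U+7F6D8: 4-byte form → F1 BF 9B 98.
U+A4FB: 3-byte form → EA 93 BB.
Concatenated (24 bytes): F0 A7 9F B1 F4 8A 9E 83 C2 B1 F0 B2 B2 90 EC 9A 91 F1 BF 9B 98 EA 93 BB.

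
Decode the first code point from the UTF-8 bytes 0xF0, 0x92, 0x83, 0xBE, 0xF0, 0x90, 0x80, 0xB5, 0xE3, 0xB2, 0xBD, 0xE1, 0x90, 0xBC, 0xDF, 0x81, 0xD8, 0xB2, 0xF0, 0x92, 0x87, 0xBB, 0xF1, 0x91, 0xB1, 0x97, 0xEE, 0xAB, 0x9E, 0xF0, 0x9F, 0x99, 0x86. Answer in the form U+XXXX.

U+120FE

Offset 0: leading byte 0xF0 = 11110000 → 4-byte char #1 = F0 92 83 BE.
Leading byte 0xF0 = 11110000 matches 11110xxx → 4-byte sequence.
Byte 1: 0xF0 = 11110000, payload 000 (3 bits).
Byte 2: 0x92 = 10010010 (10xxxxxx ✓), payload 010010.
Byte 3: 0x83 = 10000011 (10xxxxxx ✓), payload 000011.
Byte 4: 0xBE = 10111110 (10xxxxxx ✓), payload 111110.
Concatenate: 000010010000011111110 = 0x120FE (21 bits → U+120FE).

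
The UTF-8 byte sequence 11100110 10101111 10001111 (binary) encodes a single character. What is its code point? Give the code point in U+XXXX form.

U+6BCF

Leading byte 0xE6 = 11100110 matches 1110xxxx → 3-byte sequence.
Byte 1: 0xE6 = 11100110, payload 0110 (4 bits).
Byte 2: 0xAF = 10101111 (10xxxxxx ✓), payload 101111.
Byte 3: 0x8F = 10001111 (10xxxxxx ✓), payload 001111.
Concatenate: 0110101111001111 = 0x6BCF (16 bits → U+6BCF).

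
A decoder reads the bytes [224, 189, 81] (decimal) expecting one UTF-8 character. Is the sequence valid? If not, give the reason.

invalid (non-continuation byte where continuation expected)

Leading byte 0xE0 = 11100000 → 3-byte form.
Byte 3 is 0x51 = 01010001, which is not 10xxxxxx — expected a continuation byte.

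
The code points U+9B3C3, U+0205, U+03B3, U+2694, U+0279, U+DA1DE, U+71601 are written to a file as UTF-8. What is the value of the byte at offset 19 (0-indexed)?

U+9B3C3 → 4-byte form F2 9B 8F 83 at offsets 0–3.
U+0205 → 2-byte form C8 85 at offsets 4–5.
U+03B3 → 2-byte form CE B3 at offsets 6–7.
U+2694 → 3-byte form E2 9A 94 at offsets 8–10.
U+0279 → 2-byte form C9 B9 at offsets 11–12.
U+DA1DE → 4-byte form F3 9A 87 9E at offsets 13–16.
U+71601 → 4-byte form F1 B1 98 81 at offsets 17–20.
Offset 19 falls in char 7's range; it's byte 3 of F1 B1 98 81 = 0x98.

0x98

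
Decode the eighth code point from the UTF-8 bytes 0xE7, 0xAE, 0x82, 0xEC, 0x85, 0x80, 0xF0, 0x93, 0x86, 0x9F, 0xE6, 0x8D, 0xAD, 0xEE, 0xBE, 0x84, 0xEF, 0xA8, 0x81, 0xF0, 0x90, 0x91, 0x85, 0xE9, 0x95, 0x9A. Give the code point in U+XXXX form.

U+955A

Offset 0: leading byte 0xE7 = 11100111 → 3-byte char #1 = E7 AE 82.
Offset 3: leading byte 0xEC = 11101100 → 3-byte char #2 = EC 85 80.
Offset 6: leading byte 0xF0 = 11110000 → 4-byte char #3 = F0 93 86 9F.
Offset 10: leading byte 0xE6 = 11100110 → 3-byte char #4 = E6 8D AD.
Offset 13: leading byte 0xEE = 11101110 → 3-byte char #5 = EE BE 84.
Offset 16: leading byte 0xEF = 11101111 → 3-byte char #6 = EF A8 81.
Offset 19: leading byte 0xF0 = 11110000 → 4-byte char #7 = F0 90 91 85.
Offset 23: leading byte 0xE9 = 11101001 → 3-byte char #8 = E9 95 9A.
Leading byte 0xE9 = 11101001 matches 1110xxxx → 3-byte sequence.
Byte 1: 0xE9 = 11101001, payload 1001 (4 bits).
Byte 2: 0x95 = 10010101 (10xxxxxx ✓), payload 010101.
Byte 3: 0x9A = 10011010 (10xxxxxx ✓), payload 011010.
Concatenate: 1001010101011010 = 0x955A (16 bits → U+955A).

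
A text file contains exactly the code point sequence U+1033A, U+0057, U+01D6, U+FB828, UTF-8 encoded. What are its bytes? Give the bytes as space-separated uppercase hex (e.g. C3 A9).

U+1033A: 4-byte form → F0 90 8C BA.
U+0057: 1-byte form → 57.
U+01D6: 2-byte form → C7 96.
U+FB828: 4-byte form → F3 BB A0 A8.
Concatenated (11 bytes): F0 90 8C BA 57 C7 96 F3 BB A0 A8.

F0 90 8C BA 57 C7 96 F3 BB A0 A8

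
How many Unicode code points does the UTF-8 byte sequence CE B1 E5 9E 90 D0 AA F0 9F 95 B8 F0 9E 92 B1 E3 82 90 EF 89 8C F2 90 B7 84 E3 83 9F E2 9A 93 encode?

Byte at offset 0: 0xCE = 11001110 → 2-byte char (#1). Advance 2.
Byte at offset 2: 0xE5 = 11100101 → 3-byte char (#2). Advance 3.
Byte at offset 5: 0xD0 = 11010000 → 2-byte char (#3). Advance 2.
Byte at offset 7: 0xF0 = 11110000 → 4-byte char (#4). Advance 4.
Byte at offset 11: 0xF0 = 11110000 → 4-byte char (#5). Advance 4.
Byte at offset 15: 0xE3 = 11100011 → 3-byte char (#6). Advance 3.
Byte at offset 18: 0xEF = 11101111 → 3-byte char (#7). Advance 3.
Byte at offset 21: 0xF2 = 11110010 → 4-byte char (#8). Advance 4.
Byte at offset 25: 0xE3 = 11100011 → 3-byte char (#9). Advance 3.
Byte at offset 28: 0xE2 = 11100010 → 3-byte char (#10). Advance 3.
Reached end at offset 31 after 10 code points.

10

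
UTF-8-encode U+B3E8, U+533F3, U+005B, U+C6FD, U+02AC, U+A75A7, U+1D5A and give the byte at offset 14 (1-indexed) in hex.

1-indexed offset 14 is 0-indexed offset 13.
U+B3E8 → 3-byte form EB 8F A8 at offsets 0–2.
U+533F3 → 4-byte form F1 93 8F B3 at offsets 3–6.
U+005B → 1-byte form 5B at offsets 7–7.
U+C6FD → 3-byte form EC 9B BD at offsets 8–10.
U+02AC → 2-byte form CA AC at offsets 11–12.
U+A75A7 → 4-byte form F2 A7 96 A7 at offsets 13–16.
Offset 13 falls in char 6's range; it's byte 1 of F2 A7 96 A7 = 0xF2.

0xF2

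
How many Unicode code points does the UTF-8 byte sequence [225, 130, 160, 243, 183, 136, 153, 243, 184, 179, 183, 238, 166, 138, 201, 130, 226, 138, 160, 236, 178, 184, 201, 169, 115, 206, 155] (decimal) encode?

10

Byte at offset 0: 0xE1 = 11100001 → 3-byte char (#1). Advance 3.
Byte at offset 3: 0xF3 = 11110011 → 4-byte char (#2). Advance 4.
Byte at offset 7: 0xF3 = 11110011 → 4-byte char (#3). Advance 4.
Byte at offset 11: 0xEE = 11101110 → 3-byte char (#4). Advance 3.
Byte at offset 14: 0xC9 = 11001001 → 2-byte char (#5). Advance 2.
Byte at offset 16: 0xE2 = 11100010 → 3-byte char (#6). Advance 3.
Byte at offset 19: 0xEC = 11101100 → 3-byte char (#7). Advance 3.
Byte at offset 22: 0xC9 = 11001001 → 2-byte char (#8). Advance 2.
Byte at offset 24: 0x73 = 01110011 → 1-byte char (#9). Advance 1.
Byte at offset 25: 0xCE = 11001110 → 2-byte char (#10). Advance 2.
Reached end at offset 27 after 10 code points.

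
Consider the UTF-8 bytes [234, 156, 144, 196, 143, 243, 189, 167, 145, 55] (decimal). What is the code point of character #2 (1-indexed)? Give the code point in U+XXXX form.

Offset 0: leading byte 0xEA = 11101010 → 3-byte char #1 = EA 9C 90.
Offset 3: leading byte 0xC4 = 11000100 → 2-byte char #2 = C4 8F.
Leading byte 0xC4 = 11000100 matches 110xxxxx → 2-byte sequence.
Byte 1: 0xC4 = 11000100, payload 00100 (5 bits).
Byte 2: 0x8F = 10001111 (10xxxxxx ✓), payload 001111.
Concatenate: 00100001111 = 0x10F (11 bits → U+010F).

U+010F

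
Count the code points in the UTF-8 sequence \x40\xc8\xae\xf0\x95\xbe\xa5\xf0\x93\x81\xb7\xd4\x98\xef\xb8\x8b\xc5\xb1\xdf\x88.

8

Byte at offset 0: 0x40 = 01000000 → 1-byte char (#1). Advance 1.
Byte at offset 1: 0xC8 = 11001000 → 2-byte char (#2). Advance 2.
Byte at offset 3: 0xF0 = 11110000 → 4-byte char (#3). Advance 4.
Byte at offset 7: 0xF0 = 11110000 → 4-byte char (#4). Advance 4.
Byte at offset 11: 0xD4 = 11010100 → 2-byte char (#5). Advance 2.
Byte at offset 13: 0xEF = 11101111 → 3-byte char (#6). Advance 3.
Byte at offset 16: 0xC5 = 11000101 → 2-byte char (#7). Advance 2.
Byte at offset 18: 0xDF = 11011111 → 2-byte char (#8). Advance 2.
Reached end at offset 20 after 8 code points.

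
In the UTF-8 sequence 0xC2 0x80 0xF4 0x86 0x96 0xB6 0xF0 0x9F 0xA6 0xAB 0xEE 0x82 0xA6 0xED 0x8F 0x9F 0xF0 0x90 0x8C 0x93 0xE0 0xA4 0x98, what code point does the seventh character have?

U+0918

Offset 0: leading byte 0xC2 = 11000010 → 2-byte char #1 = C2 80.
Offset 2: leading byte 0xF4 = 11110100 → 4-byte char #2 = F4 86 96 B6.
Offset 6: leading byte 0xF0 = 11110000 → 4-byte char #3 = F0 9F A6 AB.
Offset 10: leading byte 0xEE = 11101110 → 3-byte char #4 = EE 82 A6.
Offset 13: leading byte 0xED = 11101101 → 3-byte char #5 = ED 8F 9F.
Offset 16: leading byte 0xF0 = 11110000 → 4-byte char #6 = F0 90 8C 93.
Offset 20: leading byte 0xE0 = 11100000 → 3-byte char #7 = E0 A4 98.
Leading byte 0xE0 = 11100000 matches 1110xxxx → 3-byte sequence.
Byte 1: 0xE0 = 11100000, payload 0000 (4 bits).
Byte 2: 0xA4 = 10100100 (10xxxxxx ✓), payload 100100.
Byte 3: 0x98 = 10011000 (10xxxxxx ✓), payload 011000.
Concatenate: 0000100100011000 = 0x918 (16 bits → U+0918).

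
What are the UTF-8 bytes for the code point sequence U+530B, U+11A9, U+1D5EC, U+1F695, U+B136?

E5 8C 8B E1 86 A9 F0 9D 97 AC F0 9F 9A 95 EB 84 B6

U+530B: 3-byte form → E5 8C 8B.
U+11A9: 3-byte form → E1 86 A9.
U+1D5EC: 4-byte form → F0 9D 97 AC.
U+1F695: 4-byte form → F0 9F 9A 95.
U+B136: 3-byte form → EB 84 B6.
Concatenated (17 bytes): E5 8C 8B E1 86 A9 F0 9D 97 AC F0 9F 9A 95 EB 84 B6.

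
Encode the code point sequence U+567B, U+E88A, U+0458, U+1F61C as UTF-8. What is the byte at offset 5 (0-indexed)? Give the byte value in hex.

0x8A

U+567B → 3-byte form E5 99 BB at offsets 0–2.
U+E88A → 3-byte form EE A2 8A at offsets 3–5.
Offset 5 falls in char 2's range; it's byte 3 of EE A2 8A = 0x8A.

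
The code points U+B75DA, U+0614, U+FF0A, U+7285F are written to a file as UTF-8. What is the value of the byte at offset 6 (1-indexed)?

0x94

1-indexed offset 6 is 0-indexed offset 5.
U+B75DA → 4-byte form F2 B7 97 9A at offsets 0–3.
U+0614 → 2-byte form D8 94 at offsets 4–5.
Offset 5 falls in char 2's range; it's byte 2 of D8 94 = 0x94.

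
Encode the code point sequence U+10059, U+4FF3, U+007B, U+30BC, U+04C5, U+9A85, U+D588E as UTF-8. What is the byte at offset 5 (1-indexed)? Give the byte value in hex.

0xE4

1-indexed offset 5 is 0-indexed offset 4.
U+10059 → 4-byte form F0 90 81 99 at offsets 0–3.
U+4FF3 → 3-byte form E4 BF B3 at offsets 4–6.
Offset 4 falls in char 2's range; it's byte 1 of E4 BF B3 = 0xE4.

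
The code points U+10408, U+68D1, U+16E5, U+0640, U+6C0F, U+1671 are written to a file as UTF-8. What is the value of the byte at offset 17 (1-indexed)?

0x99

1-indexed offset 17 is 0-indexed offset 16.
U+10408 → 4-byte form F0 90 90 88 at offsets 0–3.
U+68D1 → 3-byte form E6 A3 91 at offsets 4–6.
U+16E5 → 3-byte form E1 9B A5 at offsets 7–9.
U+0640 → 2-byte form D9 80 at offsets 10–11.
U+6C0F → 3-byte form E6 B0 8F at offsets 12–14.
U+1671 → 3-byte form E1 99 B1 at offsets 15–17.
Offset 16 falls in char 6's range; it's byte 2 of E1 99 B1 = 0x99.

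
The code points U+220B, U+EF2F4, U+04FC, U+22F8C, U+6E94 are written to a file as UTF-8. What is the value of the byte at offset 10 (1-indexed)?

0xF0

1-indexed offset 10 is 0-indexed offset 9.
U+220B → 3-byte form E2 88 8B at offsets 0–2.
U+EF2F4 → 4-byte form F3 AF 8B B4 at offsets 3–6.
U+04FC → 2-byte form D3 BC at offsets 7–8.
U+22F8C → 4-byte form F0 A2 BE 8C at offsets 9–12.
Offset 9 falls in char 4's range; it's byte 1 of F0 A2 BE 8C = 0xF0.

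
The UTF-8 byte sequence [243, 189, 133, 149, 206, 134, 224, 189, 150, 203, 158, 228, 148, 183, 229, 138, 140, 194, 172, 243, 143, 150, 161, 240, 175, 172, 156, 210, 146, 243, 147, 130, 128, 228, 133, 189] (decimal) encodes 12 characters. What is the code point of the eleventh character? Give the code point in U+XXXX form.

Offset 0: leading byte 0xF3 = 11110011 → 4-byte char #1 = F3 BD 85 95.
Offset 4: leading byte 0xCE = 11001110 → 2-byte char #2 = CE 86.
Offset 6: leading byte 0xE0 = 11100000 → 3-byte char #3 = E0 BD 96.
Offset 9: leading byte 0xCB = 11001011 → 2-byte char #4 = CB 9E.
Offset 11: leading byte 0xE4 = 11100100 → 3-byte char #5 = E4 94 B7.
Offset 14: leading byte 0xE5 = 11100101 → 3-byte char #6 = E5 8A 8C.
Offset 17: leading byte 0xC2 = 11000010 → 2-byte char #7 = C2 AC.
Offset 19: leading byte 0xF3 = 11110011 → 4-byte char #8 = F3 8F 96 A1.
Offset 23: leading byte 0xF0 = 11110000 → 4-byte char #9 = F0 AF AC 9C.
Offset 27: leading byte 0xD2 = 11010010 → 2-byte char #10 = D2 92.
Offset 29: leading byte 0xF3 = 11110011 → 4-byte char #11 = F3 93 82 80.
Leading byte 0xF3 = 11110011 matches 11110xxx → 4-byte sequence.
Byte 1: 0xF3 = 11110011, payload 011 (3 bits).
Byte 2: 0x93 = 10010011 (10xxxxxx ✓), payload 010011.
Byte 3: 0x82 = 10000010 (10xxxxxx ✓), payload 000010.
Byte 4: 0x80 = 10000000 (10xxxxxx ✓), payload 000000.
Concatenate: 011010011000010000000 = 0xD3080 (21 bits → U+D3080).

U+D3080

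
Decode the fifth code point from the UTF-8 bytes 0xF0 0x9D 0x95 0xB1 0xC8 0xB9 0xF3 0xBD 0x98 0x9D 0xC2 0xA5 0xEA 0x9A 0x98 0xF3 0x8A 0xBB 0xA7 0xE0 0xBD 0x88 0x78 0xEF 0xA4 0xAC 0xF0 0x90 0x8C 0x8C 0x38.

Offset 0: leading byte 0xF0 = 11110000 → 4-byte char #1 = F0 9D 95 B1.
Offset 4: leading byte 0xC8 = 11001000 → 2-byte char #2 = C8 B9.
Offset 6: leading byte 0xF3 = 11110011 → 4-byte char #3 = F3 BD 98 9D.
Offset 10: leading byte 0xC2 = 11000010 → 2-byte char #4 = C2 A5.
Offset 12: leading byte 0xEA = 11101010 → 3-byte char #5 = EA 9A 98.
Leading byte 0xEA = 11101010 matches 1110xxxx → 3-byte sequence.
Byte 1: 0xEA = 11101010, payload 1010 (4 bits).
Byte 2: 0x9A = 10011010 (10xxxxxx ✓), payload 011010.
Byte 3: 0x98 = 10011000 (10xxxxxx ✓), payload 011000.
Concatenate: 1010011010011000 = 0xA698 (16 bits → U+A698).

U+A698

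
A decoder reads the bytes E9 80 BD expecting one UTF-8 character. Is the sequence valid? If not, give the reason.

valid

Leading byte 0xE9 = 11101001 → 3-byte form.
Continuation bytes 0x80=10000000, 0xBD=10111101 all match 10xxxxxx.
Decoded value 0x903D is ≥ 0x800 (shortest form) and not a surrogate.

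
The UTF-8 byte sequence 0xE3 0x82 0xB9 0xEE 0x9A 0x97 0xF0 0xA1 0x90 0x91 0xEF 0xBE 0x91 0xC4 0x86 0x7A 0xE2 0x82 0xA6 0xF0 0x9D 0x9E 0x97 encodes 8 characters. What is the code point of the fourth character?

U+FF91

Offset 0: leading byte 0xE3 = 11100011 → 3-byte char #1 = E3 82 B9.
Offset 3: leading byte 0xEE = 11101110 → 3-byte char #2 = EE 9A 97.
Offset 6: leading byte 0xF0 = 11110000 → 4-byte char #3 = F0 A1 90 91.
Offset 10: leading byte 0xEF = 11101111 → 3-byte char #4 = EF BE 91.
Leading byte 0xEF = 11101111 matches 1110xxxx → 3-byte sequence.
Byte 1: 0xEF = 11101111, payload 1111 (4 bits).
Byte 2: 0xBE = 10111110 (10xxxxxx ✓), payload 111110.
Byte 3: 0x91 = 10010001 (10xxxxxx ✓), payload 010001.
Concatenate: 1111111110010001 = 0xFF91 (16 bits → U+FF91).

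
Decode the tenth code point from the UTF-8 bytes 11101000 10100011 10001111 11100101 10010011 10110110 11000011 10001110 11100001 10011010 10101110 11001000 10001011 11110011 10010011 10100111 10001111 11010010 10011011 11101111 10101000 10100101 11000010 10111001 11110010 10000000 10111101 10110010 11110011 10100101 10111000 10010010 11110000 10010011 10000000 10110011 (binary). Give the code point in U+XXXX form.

Offset 0: leading byte 0xE8 = 11101000 → 3-byte char #1 = E8 A3 8F.
Offset 3: leading byte 0xE5 = 11100101 → 3-byte char #2 = E5 93 B6.
Offset 6: leading byte 0xC3 = 11000011 → 2-byte char #3 = C3 8E.
Offset 8: leading byte 0xE1 = 11100001 → 3-byte char #4 = E1 9A AE.
Offset 11: leading byte 0xC8 = 11001000 → 2-byte char #5 = C8 8B.
Offset 13: leading byte 0xF3 = 11110011 → 4-byte char #6 = F3 93 A7 8F.
Offset 17: leading byte 0xD2 = 11010010 → 2-byte char #7 = D2 9B.
Offset 19: leading byte 0xEF = 11101111 → 3-byte char #8 = EF A8 A5.
Offset 22: leading byte 0xC2 = 11000010 → 2-byte char #9 = C2 B9.
Offset 24: leading byte 0xF2 = 11110010 → 4-byte char #10 = F2 80 BD B2.
Leading byte 0xF2 = 11110010 matches 11110xxx → 4-byte sequence.
Byte 1: 0xF2 = 11110010, payload 010 (3 bits).
Byte 2: 0x80 = 10000000 (10xxxxxx ✓), payload 000000.
Byte 3: 0xBD = 10111101 (10xxxxxx ✓), payload 111101.
Byte 4: 0xB2 = 10110010 (10xxxxxx ✓), payload 110010.
Concatenate: 010000000111101110010 = 0x80F72 (21 bits → U+80F72).

U+80F72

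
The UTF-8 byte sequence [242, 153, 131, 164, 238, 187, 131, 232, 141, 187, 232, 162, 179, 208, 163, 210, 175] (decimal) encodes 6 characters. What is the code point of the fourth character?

U+88B3

Offset 0: leading byte 0xF2 = 11110010 → 4-byte char #1 = F2 99 83 A4.
Offset 4: leading byte 0xEE = 11101110 → 3-byte char #2 = EE BB 83.
Offset 7: leading byte 0xE8 = 11101000 → 3-byte char #3 = E8 8D BB.
Offset 10: leading byte 0xE8 = 11101000 → 3-byte char #4 = E8 A2 B3.
Leading byte 0xE8 = 11101000 matches 1110xxxx → 3-byte sequence.
Byte 1: 0xE8 = 11101000, payload 1000 (4 bits).
Byte 2: 0xA2 = 10100010 (10xxxxxx ✓), payload 100010.
Byte 3: 0xB3 = 10110011 (10xxxxxx ✓), payload 110011.
Concatenate: 1000100010110011 = 0x88B3 (16 bits → U+88B3).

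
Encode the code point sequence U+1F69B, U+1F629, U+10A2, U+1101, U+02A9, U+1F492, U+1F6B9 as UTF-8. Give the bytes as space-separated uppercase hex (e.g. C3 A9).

U+1F69B: 4-byte form → F0 9F 9A 9B.
U+1F629: 4-byte form → F0 9F 98 A9.
U+10A2: 3-byte form → E1 82 A2.
U+1101: 3-byte form → E1 84 81.
U+02A9: 2-byte form → CA A9.
U+1F492: 4-byte form → F0 9F 92 92.
U+1F6B9: 4-byte form → F0 9F 9A B9.
Concatenated (24 bytes): F0 9F 9A 9B F0 9F 98 A9 E1 82 A2 E1 84 81 CA A9 F0 9F 92 92 F0 9F 9A B9.

F0 9F 9A 9B F0 9F 98 A9 E1 82 A2 E1 84 81 CA A9 F0 9F 92 92 F0 9F 9A B9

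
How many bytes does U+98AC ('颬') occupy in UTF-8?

3

U+98AC = 0x98AC. UTF-8 uses 1 byte below 0x80, 2 below 0x800, 3 below 0x10000, 4 up to 0x10FFFF. 0x98AC is in U+0800–U+FFFF → 3 bytes.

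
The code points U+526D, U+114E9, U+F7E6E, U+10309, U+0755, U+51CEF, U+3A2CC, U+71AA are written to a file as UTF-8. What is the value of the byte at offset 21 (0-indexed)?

0xF0

U+526D → 3-byte form E5 89 AD at offsets 0–2.
U+114E9 → 4-byte form F0 91 93 A9 at offsets 3–6.
U+F7E6E → 4-byte form F3 B7 B9 AE at offsets 7–10.
U+10309 → 4-byte form F0 90 8C 89 at offsets 11–14.
U+0755 → 2-byte form DD 95 at offsets 15–16.
U+51CEF → 4-byte form F1 91 B3 AF at offsets 17–20.
U+3A2CC → 4-byte form F0 BA 8B 8C at offsets 21–24.
Offset 21 falls in char 7's range; it's byte 1 of F0 BA 8B 8C = 0xF0.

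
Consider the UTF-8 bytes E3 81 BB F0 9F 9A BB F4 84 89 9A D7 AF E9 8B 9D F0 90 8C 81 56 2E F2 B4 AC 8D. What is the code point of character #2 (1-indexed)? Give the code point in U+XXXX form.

Offset 0: leading byte 0xE3 = 11100011 → 3-byte char #1 = E3 81 BB.
Offset 3: leading byte 0xF0 = 11110000 → 4-byte char #2 = F0 9F 9A BB.
Leading byte 0xF0 = 11110000 matches 11110xxx → 4-byte sequence.
Byte 1: 0xF0 = 11110000, payload 000 (3 bits).
Byte 2: 0x9F = 10011111 (10xxxxxx ✓), payload 011111.
Byte 3: 0x9A = 10011010 (10xxxxxx ✓), payload 011010.
Byte 4: 0xBB = 10111011 (10xxxxxx ✓), payload 111011.
Concatenate: 000011111011010111011 = 0x1F6BB (21 bits → U+1F6BB).

U+1F6BB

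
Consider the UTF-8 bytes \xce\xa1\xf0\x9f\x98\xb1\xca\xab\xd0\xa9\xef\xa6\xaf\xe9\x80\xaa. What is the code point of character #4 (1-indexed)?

U+0429

Offset 0: leading byte 0xCE = 11001110 → 2-byte char #1 = CE A1.
Offset 2: leading byte 0xF0 = 11110000 → 4-byte char #2 = F0 9F 98 B1.
Offset 6: leading byte 0xCA = 11001010 → 2-byte char #3 = CA AB.
Offset 8: leading byte 0xD0 = 11010000 → 2-byte char #4 = D0 A9.
Leading byte 0xD0 = 11010000 matches 110xxxxx → 2-byte sequence.
Byte 1: 0xD0 = 11010000, payload 10000 (5 bits).
Byte 2: 0xA9 = 10101001 (10xxxxxx ✓), payload 101001.
Concatenate: 10000101001 = 0x429 (11 bits → U+0429).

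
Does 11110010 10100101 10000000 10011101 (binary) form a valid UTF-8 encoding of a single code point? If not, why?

valid

Leading byte 0xF2 = 11110010 → 4-byte form.
Continuation bytes 0xA5=10100101, 0x80=10000000, 0x9D=10011101 all match 10xxxxxx.
Decoded value 0xA501D is ≥ 0x10000 (shortest form) and not a surrogate.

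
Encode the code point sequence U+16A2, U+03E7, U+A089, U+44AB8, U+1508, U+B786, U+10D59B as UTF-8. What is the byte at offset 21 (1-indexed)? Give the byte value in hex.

1-indexed offset 21 is 0-indexed offset 20.
U+16A2 → 3-byte form E1 9A A2 at offsets 0–2.
U+03E7 → 2-byte form CF A7 at offsets 3–4.
U+A089 → 3-byte form EA 82 89 at offsets 5–7.
U+44AB8 → 4-byte form F1 84 AA B8 at offsets 8–11.
U+1508 → 3-byte form E1 94 88 at offsets 12–14.
U+B786 → 3-byte form EB 9E 86 at offsets 15–17.
U+10D59B → 4-byte form F4 8D 96 9B at offsets 18–21.
Offset 20 falls in char 7's range; it's byte 3 of F4 8D 96 9B = 0x96.

0x96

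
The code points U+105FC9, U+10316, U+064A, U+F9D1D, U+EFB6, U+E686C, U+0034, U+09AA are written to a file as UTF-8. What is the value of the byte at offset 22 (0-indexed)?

U+105FC9 → 4-byte form F4 85 BF 89 at offsets 0–3.
U+10316 → 4-byte form F0 90 8C 96 at offsets 4–7.
U+064A → 2-byte form D9 8A at offsets 8–9.
U+F9D1D → 4-byte form F3 B9 B4 9D at offsets 10–13.
U+EFB6 → 3-byte form EE BE B6 at offsets 14–16.
U+E686C → 4-byte form F3 A6 A1 AC at offsets 17–20.
U+0034 → 1-byte form 34 at offsets 21–21.
U+09AA → 3-byte form E0 A6 AA at offsets 22–24.
Offset 22 falls in char 8's range; it's byte 1 of E0 A6 AA = 0xE0.

0xE0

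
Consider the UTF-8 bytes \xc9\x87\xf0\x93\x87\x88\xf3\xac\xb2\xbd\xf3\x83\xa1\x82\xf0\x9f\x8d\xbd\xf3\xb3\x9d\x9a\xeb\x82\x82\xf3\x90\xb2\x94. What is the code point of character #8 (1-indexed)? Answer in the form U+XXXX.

U+D0C94

Offset 0: leading byte 0xC9 = 11001001 → 2-byte char #1 = C9 87.
Offset 2: leading byte 0xF0 = 11110000 → 4-byte char #2 = F0 93 87 88.
Offset 6: leading byte 0xF3 = 11110011 → 4-byte char #3 = F3 AC B2 BD.
Offset 10: leading byte 0xF3 = 11110011 → 4-byte char #4 = F3 83 A1 82.
Offset 14: leading byte 0xF0 = 11110000 → 4-byte char #5 = F0 9F 8D BD.
Offset 18: leading byte 0xF3 = 11110011 → 4-byte char #6 = F3 B3 9D 9A.
Offset 22: leading byte 0xEB = 11101011 → 3-byte char #7 = EB 82 82.
Offset 25: leading byte 0xF3 = 11110011 → 4-byte char #8 = F3 90 B2 94.
Leading byte 0xF3 = 11110011 matches 11110xxx → 4-byte sequence.
Byte 1: 0xF3 = 11110011, payload 011 (3 bits).
Byte 2: 0x90 = 10010000 (10xxxxxx ✓), payload 010000.
Byte 3: 0xB2 = 10110010 (10xxxxxx ✓), payload 110010.
Byte 4: 0x94 = 10010100 (10xxxxxx ✓), payload 010100.
Concatenate: 011010000110010010100 = 0xD0C94 (21 bits → U+D0C94).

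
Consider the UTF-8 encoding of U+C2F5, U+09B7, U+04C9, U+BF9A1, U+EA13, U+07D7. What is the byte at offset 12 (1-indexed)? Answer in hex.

1-indexed offset 12 is 0-indexed offset 11.
U+C2F5 → 3-byte form EC 8B B5 at offsets 0–2.
U+09B7 → 3-byte form E0 A6 B7 at offsets 3–5.
U+04C9 → 2-byte form D3 89 at offsets 6–7.
U+BF9A1 → 4-byte form F2 BF A6 A1 at offsets 8–11.
Offset 11 falls in char 4's range; it's byte 4 of F2 BF A6 A1 = 0xA1.

0xA1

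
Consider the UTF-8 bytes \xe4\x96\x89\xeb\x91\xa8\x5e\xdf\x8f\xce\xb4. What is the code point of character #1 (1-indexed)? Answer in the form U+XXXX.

Offset 0: leading byte 0xE4 = 11100100 → 3-byte char #1 = E4 96 89.
Leading byte 0xE4 = 11100100 matches 1110xxxx → 3-byte sequence.
Byte 1: 0xE4 = 11100100, payload 0100 (4 bits).
Byte 2: 0x96 = 10010110 (10xxxxxx ✓), payload 010110.
Byte 3: 0x89 = 10001001 (10xxxxxx ✓), payload 001001.
Concatenate: 0100010110001001 = 0x4589 (16 bits → U+4589).

U+4589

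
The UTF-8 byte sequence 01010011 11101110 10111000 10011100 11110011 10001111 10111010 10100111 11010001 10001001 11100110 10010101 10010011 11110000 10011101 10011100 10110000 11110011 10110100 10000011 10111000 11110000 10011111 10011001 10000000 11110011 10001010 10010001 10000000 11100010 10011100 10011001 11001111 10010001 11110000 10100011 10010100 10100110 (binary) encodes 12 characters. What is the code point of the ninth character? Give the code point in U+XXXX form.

U+CA440

Offset 0: leading byte 0x53 = 01010011 → 1-byte char #1 = 53.
Offset 1: leading byte 0xEE = 11101110 → 3-byte char #2 = EE B8 9C.
Offset 4: leading byte 0xF3 = 11110011 → 4-byte char #3 = F3 8F BA A7.
Offset 8: leading byte 0xD1 = 11010001 → 2-byte char #4 = D1 89.
Offset 10: leading byte 0xE6 = 11100110 → 3-byte char #5 = E6 95 93.
Offset 13: leading byte 0xF0 = 11110000 → 4-byte char #6 = F0 9D 9C B0.
Offset 17: leading byte 0xF3 = 11110011 → 4-byte char #7 = F3 B4 83 B8.
Offset 21: leading byte 0xF0 = 11110000 → 4-byte char #8 = F0 9F 99 80.
Offset 25: leading byte 0xF3 = 11110011 → 4-byte char #9 = F3 8A 91 80.
Leading byte 0xF3 = 11110011 matches 11110xxx → 4-byte sequence.
Byte 1: 0xF3 = 11110011, payload 011 (3 bits).
Byte 2: 0x8A = 10001010 (10xxxxxx ✓), payload 001010.
Byte 3: 0x91 = 10010001 (10xxxxxx ✓), payload 010001.
Byte 4: 0x80 = 10000000 (10xxxxxx ✓), payload 000000.
Concatenate: 011001010010001000000 = 0xCA440 (21 bits → U+CA440).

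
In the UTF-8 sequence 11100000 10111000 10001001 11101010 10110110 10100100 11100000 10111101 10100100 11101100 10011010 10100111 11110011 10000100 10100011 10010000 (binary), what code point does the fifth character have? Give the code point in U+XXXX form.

Offset 0: leading byte 0xE0 = 11100000 → 3-byte char #1 = E0 B8 89.
Offset 3: leading byte 0xEA = 11101010 → 3-byte char #2 = EA B6 A4.
Offset 6: leading byte 0xE0 = 11100000 → 3-byte char #3 = E0 BD A4.
Offset 9: leading byte 0xEC = 11101100 → 3-byte char #4 = EC 9A A7.
Offset 12: leading byte 0xF3 = 11110011 → 4-byte char #5 = F3 84 A3 90.
Leading byte 0xF3 = 11110011 matches 11110xxx → 4-byte sequence.
Byte 1: 0xF3 = 11110011, payload 011 (3 bits).
Byte 2: 0x84 = 10000100 (10xxxxxx ✓), payload 000100.
Byte 3: 0xA3 = 10100011 (10xxxxxx ✓), payload 100011.
Byte 4: 0x90 = 10010000 (10xxxxxx ✓), payload 010000.
Concatenate: 011000100100011010000 = 0xC48D0 (21 bits → U+C48D0).

U+C48D0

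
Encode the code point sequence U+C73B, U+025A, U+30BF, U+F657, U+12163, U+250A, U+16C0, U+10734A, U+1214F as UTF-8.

U+C73B: 3-byte form → EC 9C BB.
U+025A: 2-byte form → C9 9A.
U+30BF: 3-byte form → E3 82 BF.
U+F657: 3-byte form → EF 99 97.
U+12163: 4-byte form → F0 92 85 A3.
U+250A: 3-byte form → E2 94 8A.
U+16C0: 3-byte form → E1 9B 80.
U+10734A: 4-byte form → F4 87 8D 8A.
U+1214F: 4-byte form → F0 92 85 8F.
Concatenated (29 bytes): EC 9C BB C9 9A E3 82 BF EF 99 97 F0 92 85 A3 E2 94 8A E1 9B 80 F4 87 8D 8A F0 92 85 8F.

EC 9C BB C9 9A E3 82 BF EF 99 97 F0 92 85 A3 E2 94 8A E1 9B 80 F4 87 8D 8A F0 92 85 8F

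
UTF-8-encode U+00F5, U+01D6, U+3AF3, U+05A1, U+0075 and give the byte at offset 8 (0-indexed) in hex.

0xA1

U+00F5 → 2-byte form C3 B5 at offsets 0–1.
U+01D6 → 2-byte form C7 96 at offsets 2–3.
U+3AF3 → 3-byte form E3 AB B3 at offsets 4–6.
U+05A1 → 2-byte form D6 A1 at offsets 7–8.
Offset 8 falls in char 4's range; it's byte 2 of D6 A1 = 0xA1.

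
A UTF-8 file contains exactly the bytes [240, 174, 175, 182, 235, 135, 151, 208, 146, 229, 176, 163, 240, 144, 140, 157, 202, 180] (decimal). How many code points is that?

Byte at offset 0: 0xF0 = 11110000 → 4-byte char (#1). Advance 4.
Byte at offset 4: 0xEB = 11101011 → 3-byte char (#2). Advance 3.
Byte at offset 7: 0xD0 = 11010000 → 2-byte char (#3). Advance 2.
Byte at offset 9: 0xE5 = 11100101 → 3-byte char (#4). Advance 3.
Byte at offset 12: 0xF0 = 11110000 → 4-byte char (#5). Advance 4.
Byte at offset 16: 0xCA = 11001010 → 2-byte char (#6). Advance 2.
Reached end at offset 18 after 6 code points.

6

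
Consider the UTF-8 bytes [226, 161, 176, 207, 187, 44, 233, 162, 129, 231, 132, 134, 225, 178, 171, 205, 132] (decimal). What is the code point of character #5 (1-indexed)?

Offset 0: leading byte 0xE2 = 11100010 → 3-byte char #1 = E2 A1 B0.
Offset 3: leading byte 0xCF = 11001111 → 2-byte char #2 = CF BB.
Offset 5: leading byte 0x2C = 00101100 → 1-byte char #3 = 2C.
Offset 6: leading byte 0xE9 = 11101001 → 3-byte char #4 = E9 A2 81.
Offset 9: leading byte 0xE7 = 11100111 → 3-byte char #5 = E7 84 86.
Leading byte 0xE7 = 11100111 matches 1110xxxx → 3-byte sequence.
Byte 1: 0xE7 = 11100111, payload 0111 (4 bits).
Byte 2: 0x84 = 10000100 (10xxxxxx ✓), payload 000100.
Byte 3: 0x86 = 10000110 (10xxxxxx ✓), payload 000110.
Concatenate: 0111000100000110 = 0x7106 (16 bits → U+7106).

U+7106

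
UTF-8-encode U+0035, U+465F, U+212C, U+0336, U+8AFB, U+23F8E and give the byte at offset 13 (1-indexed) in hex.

1-indexed offset 13 is 0-indexed offset 12.
U+0035 → 1-byte form 35 at offsets 0–0.
U+465F → 3-byte form E4 99 9F at offsets 1–3.
U+212C → 3-byte form E2 84 AC at offsets 4–6.
U+0336 → 2-byte form CC B6 at offsets 7–8.
U+8AFB → 3-byte form E8 AB BB at offsets 9–11.
U+23F8E → 4-byte form F0 A3 BE 8E at offsets 12–15.
Offset 12 falls in char 6's range; it's byte 1 of F0 A3 BE 8E = 0xF0.

0xF0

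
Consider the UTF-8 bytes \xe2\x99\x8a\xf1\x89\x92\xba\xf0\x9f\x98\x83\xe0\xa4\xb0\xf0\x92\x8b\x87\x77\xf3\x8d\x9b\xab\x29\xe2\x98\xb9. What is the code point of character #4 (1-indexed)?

U+0930

Offset 0: leading byte 0xE2 = 11100010 → 3-byte char #1 = E2 99 8A.
Offset 3: leading byte 0xF1 = 11110001 → 4-byte char #2 = F1 89 92 BA.
Offset 7: leading byte 0xF0 = 11110000 → 4-byte char #3 = F0 9F 98 83.
Offset 11: leading byte 0xE0 = 11100000 → 3-byte char #4 = E0 A4 B0.
Leading byte 0xE0 = 11100000 matches 1110xxxx → 3-byte sequence.
Byte 1: 0xE0 = 11100000, payload 0000 (4 bits).
Byte 2: 0xA4 = 10100100 (10xxxxxx ✓), payload 100100.
Byte 3: 0xB0 = 10110000 (10xxxxxx ✓), payload 110000.
Concatenate: 0000100100110000 = 0x930 (16 bits → U+0930).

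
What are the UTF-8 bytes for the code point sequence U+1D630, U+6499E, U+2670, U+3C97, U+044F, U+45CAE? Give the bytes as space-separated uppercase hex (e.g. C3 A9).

U+1D630: 4-byte form → F0 9D 98 B0.
U+6499E: 4-byte form → F1 A4 A6 9E.
U+2670: 3-byte form → E2 99 B0.
U+3C97: 3-byte form → E3 B2 97.
U+044F: 2-byte form → D1 8F.
U+45CAE: 4-byte form → F1 85 B2 AE.
Concatenated (20 bytes): F0 9D 98 B0 F1 A4 A6 9E E2 99 B0 E3 B2 97 D1 8F F1 85 B2 AE.

F0 9D 98 B0 F1 A4 A6 9E E2 99 B0 E3 B2 97 D1 8F F1 85 B2 AE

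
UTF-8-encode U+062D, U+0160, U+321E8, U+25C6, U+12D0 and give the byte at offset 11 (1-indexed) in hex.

0x86

1-indexed offset 11 is 0-indexed offset 10.
U+062D → 2-byte form D8 AD at offsets 0–1.
U+0160 → 2-byte form C5 A0 at offsets 2–3.
U+321E8 → 4-byte form F0 B2 87 A8 at offsets 4–7.
U+25C6 → 3-byte form E2 97 86 at offsets 8–10.
Offset 10 falls in char 4's range; it's byte 3 of E2 97 86 = 0x86.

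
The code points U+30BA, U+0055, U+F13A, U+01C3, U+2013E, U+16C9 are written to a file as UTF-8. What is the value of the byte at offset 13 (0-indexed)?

U+30BA → 3-byte form E3 82 BA at offsets 0–2.
U+0055 → 1-byte form 55 at offsets 3–3.
U+F13A → 3-byte form EF 84 BA at offsets 4–6.
U+01C3 → 2-byte form C7 83 at offsets 7–8.
U+2013E → 4-byte form F0 A0 84 BE at offsets 9–12.
U+16C9 → 3-byte form E1 9B 89 at offsets 13–15.
Offset 13 falls in char 6's range; it's byte 1 of E1 9B 89 = 0xE1.

0xE1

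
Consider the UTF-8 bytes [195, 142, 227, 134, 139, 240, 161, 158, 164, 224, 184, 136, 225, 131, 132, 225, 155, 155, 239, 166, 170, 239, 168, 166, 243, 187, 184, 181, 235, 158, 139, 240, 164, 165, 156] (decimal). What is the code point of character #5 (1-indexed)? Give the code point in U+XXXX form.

U+10C4

Offset 0: leading byte 0xC3 = 11000011 → 2-byte char #1 = C3 8E.
Offset 2: leading byte 0xE3 = 11100011 → 3-byte char #2 = E3 86 8B.
Offset 5: leading byte 0xF0 = 11110000 → 4-byte char #3 = F0 A1 9E A4.
Offset 9: leading byte 0xE0 = 11100000 → 3-byte char #4 = E0 B8 88.
Offset 12: leading byte 0xE1 = 11100001 → 3-byte char #5 = E1 83 84.
Leading byte 0xE1 = 11100001 matches 1110xxxx → 3-byte sequence.
Byte 1: 0xE1 = 11100001, payload 0001 (4 bits).
Byte 2: 0x83 = 10000011 (10xxxxxx ✓), payload 000011.
Byte 3: 0x84 = 10000100 (10xxxxxx ✓), payload 000100.
Concatenate: 0001000011000100 = 0x10C4 (16 bits → U+10C4).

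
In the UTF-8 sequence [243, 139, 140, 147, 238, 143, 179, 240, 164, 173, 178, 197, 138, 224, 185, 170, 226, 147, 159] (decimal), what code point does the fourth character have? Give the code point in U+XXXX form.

U+014A

Offset 0: leading byte 0xF3 = 11110011 → 4-byte char #1 = F3 8B 8C 93.
Offset 4: leading byte 0xEE = 11101110 → 3-byte char #2 = EE 8F B3.
Offset 7: leading byte 0xF0 = 11110000 → 4-byte char #3 = F0 A4 AD B2.
Offset 11: leading byte 0xC5 = 11000101 → 2-byte char #4 = C5 8A.
Leading byte 0xC5 = 11000101 matches 110xxxxx → 2-byte sequence.
Byte 1: 0xC5 = 11000101, payload 00101 (5 bits).
Byte 2: 0x8A = 10001010 (10xxxxxx ✓), payload 001010.
Concatenate: 00101001010 = 0x14A (11 bits → U+014A).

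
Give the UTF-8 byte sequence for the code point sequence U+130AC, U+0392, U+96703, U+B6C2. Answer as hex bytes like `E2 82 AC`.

F0 93 82 AC CE 92 F2 96 9C 83 EB 9B 82

U+130AC: 4-byte form → F0 93 82 AC.
U+0392: 2-byte form → CE 92.
U+96703: 4-byte form → F2 96 9C 83.
U+B6C2: 3-byte form → EB 9B 82.
Concatenated (13 bytes): F0 93 82 AC CE 92 F2 96 9C 83 EB 9B 82.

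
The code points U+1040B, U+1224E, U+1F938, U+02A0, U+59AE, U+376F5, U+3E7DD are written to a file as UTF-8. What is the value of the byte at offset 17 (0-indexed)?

0xF0

U+1040B → 4-byte form F0 90 90 8B at offsets 0–3.
U+1224E → 4-byte form F0 92 89 8E at offsets 4–7.
U+1F938 → 4-byte form F0 9F A4 B8 at offsets 8–11.
U+02A0 → 2-byte form CA A0 at offsets 12–13.
U+59AE → 3-byte form E5 A6 AE at offsets 14–16.
U+376F5 → 4-byte form F0 B7 9B B5 at offsets 17–20.
Offset 17 falls in char 6's range; it's byte 1 of F0 B7 9B B5 = 0xF0.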